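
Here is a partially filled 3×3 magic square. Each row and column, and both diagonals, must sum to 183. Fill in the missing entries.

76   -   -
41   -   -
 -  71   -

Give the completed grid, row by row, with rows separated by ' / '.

Using column 1: 76 + 41 + ? → (3,1) = 183 − 117 = 66.
Row 3 must total 183; the given cells sum to 137, so (3,3) = 46.
Main diagonal needs 183; the known cells sum to 122, so (2,2) = 61.
Anti-diagonal must total 183; the given cells sum to 127, so (1,3) = 56.
From row 1, 183 − (76 + 56) gives (1,2) = 51.
From row 2, 183 − (41 + 61) gives (2,3) = 81.

76 51 56 / 41 61 81 / 66 71 46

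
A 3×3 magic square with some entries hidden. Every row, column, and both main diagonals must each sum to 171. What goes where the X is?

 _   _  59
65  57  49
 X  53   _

55

Column 2 needs 171; the known cells sum to 110, so (1,2) = 61.
Column 3 needs 171; the known cells sum to 108, so (3,3) = 63.
Main diagonal needs 171; the known cells sum to 120, so (1,1) = 51.
The remaining cell in anti-diagonal is (3,1) = 171 − 116 = 55.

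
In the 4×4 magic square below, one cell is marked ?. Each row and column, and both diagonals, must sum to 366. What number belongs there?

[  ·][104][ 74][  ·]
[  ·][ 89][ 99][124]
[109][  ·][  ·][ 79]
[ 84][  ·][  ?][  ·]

129

Using row 2: 89 + 99 + 124 + ? → (2,1) = 366 − 312 = 54.
Column 1 must total 366; the given cells sum to 247, so (1,1) = 119.
The remaining cell in row 1 is (1,4) = 366 − 297 = 69.
Column 4 must total 366; the given cells sum to 272, so (4,4) = 94.
From main diagonal, 366 − (119 + 89 + 94) gives (3,3) = 64.
The remaining cell in anti-diagonal is (3,2) = 366 − 252 = 114.
Using column 2: 104 + 89 + 114 + ? → (4,2) = 366 − 307 = 59.
Using column 3: 74 + 99 + 64 + ? → (4,3) = 366 − 237 = 129.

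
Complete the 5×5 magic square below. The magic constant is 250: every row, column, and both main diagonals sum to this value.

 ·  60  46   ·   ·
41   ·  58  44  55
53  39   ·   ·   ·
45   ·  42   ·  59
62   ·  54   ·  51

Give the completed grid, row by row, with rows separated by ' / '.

49 60 46 57 38 / 41 52 58 44 55 / 53 39 50 61 47 / 45 56 42 48 59 / 62 43 54 40 51

The remaining cell in row 2 is (2,2) = 250 − 198 = 52.
Column 1: 41 + 53 + 45 + 62 + ? = 250, so (1,1) = 49.
Column 3 must total 250; the given cells sum to 200, so (3,3) = 50.
The remaining cell in main diagonal is (4,4) = 250 − 202 = 48.
From row 4, 250 − (45 + 42 + 48 + 59) gives (4,2) = 56.
Column 2 needs 250; the known cells sum to 207, so (5,2) = 43.
Anti-diagonal: 44 + 50 + 56 + 62 + ? = 250, so (1,5) = 38.
Row 1: 49 + 60 + 46 + 38 + ? = 250, so (1,4) = 57.
The remaining cell in row 5 is (5,4) = 250 − 210 = 40.
Column 4: 57 + 44 + 48 + 40 + ? = 250, so (3,4) = 61.
The remaining cell in column 5 is (3,5) = 250 − 203 = 47.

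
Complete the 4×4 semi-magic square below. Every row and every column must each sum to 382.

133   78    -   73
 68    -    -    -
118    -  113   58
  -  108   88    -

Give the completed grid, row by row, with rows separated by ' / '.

133 78 98 73 / 68 103 83 128 / 118 93 113 58 / 63 108 88 123

From row 1, 382 − (133 + 78 + 73) gives (1,3) = 98.
The remaining cell in row 3 is (3,2) = 382 − 289 = 93.
The remaining cell in column 1 is (4,1) = 382 − 319 = 63.
Column 2 must total 382; the given cells sum to 279, so (2,2) = 103.
The remaining cell in column 3 is (2,3) = 382 − 299 = 83.
The remaining cell in row 2 is (2,4) = 382 − 254 = 128.
Row 4 needs 382; the known cells sum to 259, so (4,4) = 123.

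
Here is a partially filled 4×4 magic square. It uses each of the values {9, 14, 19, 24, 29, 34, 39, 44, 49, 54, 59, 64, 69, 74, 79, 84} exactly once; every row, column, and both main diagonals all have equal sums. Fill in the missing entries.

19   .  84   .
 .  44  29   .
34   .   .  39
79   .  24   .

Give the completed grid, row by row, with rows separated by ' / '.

The 16 entries sum to 744, so each line sums to 744/4 = 186.
From column 1, 186 − (19 + 34 + 79) gives (2,1) = 54.
Column 3 must total 186; the given cells sum to 137, so (3,3) = 49.
From main diagonal, 186 − (19 + 44 + 49) gives (4,4) = 74.
Row 2 must total 186; the given cells sum to 127, so (2,4) = 59.
The remaining cell in row 3 is (3,2) = 186 − 122 = 64.
Row 4: 79 + 24 + 74 + ? = 186, so (4,2) = 9.
Using column 2: 44 + 64 + 9 + ? → (1,2) = 186 − 117 = 69.
Column 4 needs 186; the known cells sum to 172, so (1,4) = 14.

19 69 84 14 / 54 44 29 59 / 34 64 49 39 / 79 9 24 74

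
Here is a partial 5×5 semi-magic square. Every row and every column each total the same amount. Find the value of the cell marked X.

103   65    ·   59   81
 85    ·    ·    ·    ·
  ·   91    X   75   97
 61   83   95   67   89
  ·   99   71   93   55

Row 4 is complete and sums to 395; that is the magic constant.
Row 1 needs 395; the known cells sum to 308, so (1,3) = 87.
Row 5 must total 395; the given cells sum to 318, so (5,1) = 77.
The remaining cell in column 1 is (3,1) = 395 − 326 = 69.
From column 2, 395 − (65 + 91 + 83 + 99) gives (2,2) = 57.
The remaining cell in column 4 is (2,4) = 395 − 294 = 101.
From column 5, 395 − (81 + 97 + 89 + 55) gives (2,5) = 73.
Row 2: 85 + 57 + 101 + 73 + ? = 395, so (2,3) = 79.
Row 3: 69 + 91 + 75 + 97 + ? = 395, so (3,3) = 63.

63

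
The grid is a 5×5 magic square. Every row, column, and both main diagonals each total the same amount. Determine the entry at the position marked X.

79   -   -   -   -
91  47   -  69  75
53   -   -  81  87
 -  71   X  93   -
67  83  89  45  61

77

Row 5 is complete and sums to 345; that is the magic constant.
Row 2 needs 345; the known cells sum to 282, so (2,3) = 63.
Column 1 must total 345; the given cells sum to 290, so (4,1) = 55.
From column 4, 345 − (69 + 81 + 93 + 45) gives (1,4) = 57.
From main diagonal, 345 − (79 + 47 + 93 + 61) gives (3,3) = 65.
Anti-diagonal needs 345; the known cells sum to 272, so (1,5) = 73.
Row 3: 53 + 65 + 81 + 87 + ? = 345, so (3,2) = 59.
The remaining cell in column 2 is (1,2) = 345 − 260 = 85.
From column 5, 345 − (73 + 75 + 87 + 61) gives (4,5) = 49.
Row 1: 79 + 85 + 57 + 73 + ? = 345, so (1,3) = 51.
Row 4: 55 + 71 + 93 + 49 + ? = 345, so (4,3) = 77.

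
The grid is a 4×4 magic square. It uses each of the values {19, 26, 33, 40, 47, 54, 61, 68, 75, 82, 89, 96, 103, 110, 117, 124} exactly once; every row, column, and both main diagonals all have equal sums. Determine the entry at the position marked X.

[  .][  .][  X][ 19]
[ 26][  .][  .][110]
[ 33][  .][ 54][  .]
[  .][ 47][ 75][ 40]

96

The 16 entries sum to 1144, so each line sums to 1144/4 = 286.
The remaining cell in row 4 is (4,1) = 286 − 162 = 124.
Column 1: 26 + 33 + 124 + ? = 286, so (1,1) = 103.
The remaining cell in column 4 is (3,4) = 286 − 169 = 117.
Main diagonal needs 286; the known cells sum to 197, so (2,2) = 89.
Row 2 needs 286; the known cells sum to 225, so (2,3) = 61.
The remaining cell in row 3 is (3,2) = 286 − 204 = 82.
Column 2 must total 286; the given cells sum to 218, so (1,2) = 68.
Using column 3: 61 + 54 + 75 + ? → (1,3) = 286 − 190 = 96.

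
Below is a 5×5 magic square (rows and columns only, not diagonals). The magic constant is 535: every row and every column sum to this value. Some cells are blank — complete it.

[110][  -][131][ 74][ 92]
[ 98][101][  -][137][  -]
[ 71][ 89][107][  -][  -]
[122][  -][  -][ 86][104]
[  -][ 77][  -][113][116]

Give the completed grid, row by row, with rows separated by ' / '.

110 128 131 74 92 / 98 101 119 137 80 / 71 89 107 125 143 / 122 140 83 86 104 / 134 77 95 113 116

Using row 1: 110 + 131 + 74 + 92 + ? → (1,2) = 535 − 407 = 128.
Column 1: 110 + 98 + 71 + 122 + ? = 535, so (5,1) = 134.
The remaining cell in column 2 is (4,2) = 535 − 395 = 140.
Column 4 must total 535; the given cells sum to 410, so (3,4) = 125.
From row 3, 535 − (71 + 89 + 107 + 125) gives (3,5) = 143.
Using row 4: 122 + 140 + 86 + 104 + ? → (4,3) = 535 − 452 = 83.
Row 5 must total 535; the given cells sum to 440, so (5,3) = 95.
Column 3 needs 535; the known cells sum to 416, so (2,3) = 119.
Using column 5: 92 + 143 + 104 + 116 + ? → (2,5) = 535 − 455 = 80.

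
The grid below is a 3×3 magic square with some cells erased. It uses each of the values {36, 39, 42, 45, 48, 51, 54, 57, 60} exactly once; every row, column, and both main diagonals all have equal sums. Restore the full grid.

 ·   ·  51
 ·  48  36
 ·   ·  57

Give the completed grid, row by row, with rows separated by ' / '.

39 54 51 / 60 48 36 / 45 42 57

The 9 entries sum to 432, so each line sums to 432/3 = 144.
Using row 2: 48 + 36 + ? → (2,1) = 144 − 84 = 60.
Main diagonal needs 144; the known cells sum to 105, so (1,1) = 39.
Using anti-diagonal: 51 + 48 + ? → (3,1) = 144 − 99 = 45.
The remaining cell in row 1 is (1,2) = 144 − 90 = 54.
Row 3 must total 144; the given cells sum to 102, so (3,2) = 42.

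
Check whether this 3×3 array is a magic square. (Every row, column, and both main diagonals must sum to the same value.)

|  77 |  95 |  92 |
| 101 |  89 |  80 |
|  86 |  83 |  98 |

Row 1: 77 + 95 + 92 = 264.
Row 2: 101 + 89 + 80 = 270.
Row 3: 86 + 83 + 98 = 267.
Column 1: 77 + 101 + 86 = 264.
Column 2: 95 + 89 + 83 = 267.
Column 3: 92 + 80 + 98 = 270.
Main diagonal: 77 + 89 + 98 = 264.
Anti-diagonal: 92 + 89 + 86 = 267.

No — row 3 sums to 267 but main diagonal sums to 264.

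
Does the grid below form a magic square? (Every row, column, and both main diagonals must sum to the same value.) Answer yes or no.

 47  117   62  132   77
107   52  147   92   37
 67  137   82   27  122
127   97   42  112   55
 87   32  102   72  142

No — row 1 sums to 435 but column 5 sums to 433.

Row 1: 47 + 117 + 62 + 132 + 77 = 435.
Row 2: 107 + 52 + 147 + 92 + 37 = 435.
Row 3: 67 + 137 + 82 + 27 + 122 = 435.
Row 4: 127 + 97 + 42 + 112 + 55 = 433.
Row 5: 87 + 32 + 102 + 72 + 142 = 435.
Column 1: 47 + 107 + 67 + 127 + 87 = 435.
Column 2: 117 + 52 + 137 + 97 + 32 = 435.
Column 3: 62 + 147 + 82 + 42 + 102 = 435.
Column 4: 132 + 92 + 27 + 112 + 72 = 435.
Column 5: 77 + 37 + 122 + 55 + 142 = 433.
Main diagonal: 47 + 52 + 82 + 112 + 142 = 435.
Anti-diagonal: 77 + 92 + 82 + 97 + 87 = 435.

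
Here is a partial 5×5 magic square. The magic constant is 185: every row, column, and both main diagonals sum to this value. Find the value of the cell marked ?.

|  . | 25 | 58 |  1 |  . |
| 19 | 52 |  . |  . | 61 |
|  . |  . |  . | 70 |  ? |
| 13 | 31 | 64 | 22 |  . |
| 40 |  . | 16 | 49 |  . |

28

From row 4, 185 − (13 + 31 + 64 + 22) gives (4,5) = 55.
Column 4 needs 185; the known cells sum to 142, so (2,4) = 43.
From row 2, 185 − (19 + 52 + 43 + 61) gives (2,3) = 10.
The remaining cell in column 3 is (3,3) = 185 − 148 = 37.
From anti-diagonal, 185 − (43 + 37 + 31 + 40) gives (1,5) = 34.
Row 1 must total 185; the given cells sum to 118, so (1,1) = 67.
From column 1, 185 − (67 + 19 + 13 + 40) gives (3,1) = 46.
Main diagonal: 67 + 52 + 37 + 22 + ? = 185, so (5,5) = 7.
Using row 5: 40 + 16 + 49 + 7 + ? → (5,2) = 185 − 112 = 73.
Column 2 needs 185; the known cells sum to 181, so (3,2) = 4.
Column 5 needs 185; the known cells sum to 157, so (3,5) = 28.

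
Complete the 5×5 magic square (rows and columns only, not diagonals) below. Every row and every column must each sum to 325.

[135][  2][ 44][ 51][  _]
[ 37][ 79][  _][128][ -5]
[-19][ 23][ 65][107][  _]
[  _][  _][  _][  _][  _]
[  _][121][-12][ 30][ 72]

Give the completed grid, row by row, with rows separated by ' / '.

Using row 1: 135 + 2 + 44 + 51 + ? → (1,5) = 325 − 232 = 93.
From row 2, 325 − (37 + 79 + 128 + (-5)) gives (2,3) = 86.
Row 3 needs 325; the known cells sum to 176, so (3,5) = 149.
Row 5 must total 325; the given cells sum to 211, so (5,1) = 114.
Column 1: 135 + 37 + (-19) + 114 + ? = 325, so (4,1) = 58.
Column 2 needs 325; the known cells sum to 225, so (4,2) = 100.
Using column 3: 44 + 86 + 65 + (-12) + ? → (4,3) = 325 − 183 = 142.
Column 4: 51 + 128 + 107 + 30 + ? = 325, so (4,4) = 9.
Column 5 must total 325; the given cells sum to 309, so (4,5) = 16.

135 2 44 51 93 / 37 79 86 128 -5 / -19 23 65 107 149 / 58 100 142 9 16 / 114 121 -12 30 72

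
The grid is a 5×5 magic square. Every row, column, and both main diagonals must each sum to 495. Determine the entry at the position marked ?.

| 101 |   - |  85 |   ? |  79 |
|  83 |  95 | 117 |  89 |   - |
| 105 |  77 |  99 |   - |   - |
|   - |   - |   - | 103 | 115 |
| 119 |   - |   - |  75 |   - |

107

The remaining cell in row 2 is (2,5) = 495 − 384 = 111.
Column 1 needs 495; the known cells sum to 408, so (4,1) = 87.
Main diagonal needs 495; the known cells sum to 398, so (5,5) = 97.
Anti-diagonal: 79 + 89 + 99 + 119 + ? = 495, so (4,2) = 109.
From row 4, 495 − (87 + 109 + 103 + 115) gives (4,3) = 81.
Using column 3: 85 + 117 + 99 + 81 + ? → (5,3) = 495 − 382 = 113.
Column 5 must total 495; the given cells sum to 402, so (3,5) = 93.
The remaining cell in row 3 is (3,4) = 495 − 374 = 121.
The remaining cell in row 5 is (5,2) = 495 − 404 = 91.
Column 2 needs 495; the known cells sum to 372, so (1,2) = 123.
Column 4 must total 495; the given cells sum to 388, so (1,4) = 107.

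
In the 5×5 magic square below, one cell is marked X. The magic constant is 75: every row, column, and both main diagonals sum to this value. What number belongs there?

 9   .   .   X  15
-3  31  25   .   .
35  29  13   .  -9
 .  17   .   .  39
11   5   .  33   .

Row 3: 35 + 29 + 13 + (-9) + ? = 75, so (3,4) = 7.
From column 1, 75 − (9 + (-3) + 35 + 11) gives (4,1) = 23.
From column 2, 75 − (31 + 29 + 17 + 5) gives (1,2) = -7.
Anti-diagonal must total 75; the given cells sum to 56, so (2,4) = 19.
Using row 2: -3 + 31 + 25 + 19 + ? → (2,5) = 75 − 72 = 3.
Column 5: 15 + 3 + (-9) + 39 + ? = 75, so (5,5) = 27.
Main diagonal must total 75; the given cells sum to 80, so (4,4) = -5.
Row 4 needs 75; the known cells sum to 74, so (4,3) = 1.
From row 5, 75 − (11 + 5 + 33 + 27) gives (5,3) = -1.
Column 3 must total 75; the given cells sum to 38, so (1,3) = 37.
Column 4 must total 75; the given cells sum to 54, so (1,4) = 21.

21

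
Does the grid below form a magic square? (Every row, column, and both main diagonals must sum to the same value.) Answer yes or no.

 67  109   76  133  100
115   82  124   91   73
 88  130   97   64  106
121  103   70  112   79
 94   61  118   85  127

Yes

Row 1: 67 + 109 + 76 + 133 + 100 = 485.
Row 2: 115 + 82 + 124 + 91 + 73 = 485.
Row 3: 88 + 130 + 97 + 64 + 106 = 485.
Row 4: 121 + 103 + 70 + 112 + 79 = 485.
Row 5: 94 + 61 + 118 + 85 + 127 = 485.
Column 1: 67 + 115 + 88 + 121 + 94 = 485.
Column 2: 109 + 82 + 130 + 103 + 61 = 485.
Column 3: 76 + 124 + 97 + 70 + 118 = 485.
Column 4: 133 + 91 + 64 + 112 + 85 = 485.
Column 5: 100 + 73 + 106 + 79 + 127 = 485.
Main diagonal: 67 + 82 + 97 + 112 + 127 = 485.
Anti-diagonal: 100 + 91 + 97 + 103 + 94 = 485.
All lines sum to 485.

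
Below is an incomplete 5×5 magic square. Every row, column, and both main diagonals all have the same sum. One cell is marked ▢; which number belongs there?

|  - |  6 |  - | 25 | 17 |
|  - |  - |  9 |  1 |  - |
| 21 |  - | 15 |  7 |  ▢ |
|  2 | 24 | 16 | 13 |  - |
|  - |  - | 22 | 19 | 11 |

4

Column 4 is complete and sums to 65; that is the magic constant.
Row 4 needs 65; the known cells sum to 55, so (4,5) = 10.
From column 3, 65 − (9 + 15 + 16 + 22) gives (1,3) = 3.
Using anti-diagonal: 17 + 1 + 15 + 24 + ? → (5,1) = 65 − 57 = 8.
Using row 1: 6 + 3 + 25 + 17 + ? → (1,1) = 65 − 51 = 14.
The remaining cell in row 5 is (5,2) = 65 − 60 = 5.
Using column 1: 14 + 21 + 2 + 8 + ? → (2,1) = 65 − 45 = 20.
Main diagonal needs 65; the known cells sum to 53, so (2,2) = 12.
The remaining cell in row 2 is (2,5) = 65 − 42 = 23.
The remaining cell in column 2 is (3,2) = 65 − 47 = 18.
From column 5, 65 − (17 + 23 + 10 + 11) gives (3,5) = 4.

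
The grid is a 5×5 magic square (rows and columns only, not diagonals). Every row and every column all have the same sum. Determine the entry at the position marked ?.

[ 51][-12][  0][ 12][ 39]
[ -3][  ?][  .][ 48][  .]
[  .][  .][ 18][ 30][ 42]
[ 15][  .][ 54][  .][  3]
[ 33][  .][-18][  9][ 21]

24

Row 1 is complete and sums to 90; that is the magic constant.
Row 5 needs 90; the known cells sum to 45, so (5,2) = 45.
From column 1, 90 − (51 + (-3) + 15 + 33) gives (3,1) = -6.
Column 3: 0 + 18 + 54 + (-18) + ? = 90, so (2,3) = 36.
Column 4 must total 90; the given cells sum to 99, so (4,4) = -9.
Column 5 must total 90; the given cells sum to 105, so (2,5) = -15.
Row 2 must total 90; the given cells sum to 66, so (2,2) = 24.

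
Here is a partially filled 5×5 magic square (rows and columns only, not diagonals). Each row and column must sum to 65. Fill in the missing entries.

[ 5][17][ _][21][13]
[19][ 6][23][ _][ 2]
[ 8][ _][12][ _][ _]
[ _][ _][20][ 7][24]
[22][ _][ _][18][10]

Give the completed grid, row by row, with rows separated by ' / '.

Row 1: 5 + 17 + 21 + 13 + ? = 65, so (1,3) = 9.
Row 2 must total 65; the given cells sum to 50, so (2,4) = 15.
Column 1 must total 65; the given cells sum to 54, so (4,1) = 11.
From column 3, 65 − (9 + 23 + 12 + 20) gives (5,3) = 1.
Column 4 needs 65; the known cells sum to 61, so (3,4) = 4.
The remaining cell in column 5 is (3,5) = 65 − 49 = 16.
Using row 3: 8 + 12 + 4 + 16 + ? → (3,2) = 65 − 40 = 25.
Using row 4: 11 + 20 + 7 + 24 + ? → (4,2) = 65 − 62 = 3.
From row 5, 65 − (22 + 1 + 18 + 10) gives (5,2) = 14.

5 17 9 21 13 / 19 6 23 15 2 / 8 25 12 4 16 / 11 3 20 7 24 / 22 14 1 18 10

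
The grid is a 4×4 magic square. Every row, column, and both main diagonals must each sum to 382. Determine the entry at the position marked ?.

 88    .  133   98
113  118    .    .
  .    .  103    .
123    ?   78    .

108

Row 1 needs 382; the known cells sum to 319, so (1,2) = 63.
From column 1, 382 − (88 + 113 + 123) gives (3,1) = 58.
From column 3, 382 − (133 + 103 + 78) gives (2,3) = 68.
Main diagonal: 88 + 118 + 103 + ? = 382, so (4,4) = 73.
Anti-diagonal must total 382; the given cells sum to 289, so (3,2) = 93.
Row 2 must total 382; the given cells sum to 299, so (2,4) = 83.
From row 3, 382 − (58 + 93 + 103) gives (3,4) = 128.
Row 4 needs 382; the known cells sum to 274, so (4,2) = 108.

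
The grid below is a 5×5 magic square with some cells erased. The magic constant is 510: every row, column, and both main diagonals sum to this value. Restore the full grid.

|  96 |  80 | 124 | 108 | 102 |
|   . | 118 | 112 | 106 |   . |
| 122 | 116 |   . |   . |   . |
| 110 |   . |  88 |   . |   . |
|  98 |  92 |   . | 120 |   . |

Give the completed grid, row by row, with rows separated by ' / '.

The remaining cell in column 1 is (2,1) = 510 − 426 = 84.
The remaining cell in column 2 is (4,2) = 510 − 406 = 104.
From anti-diagonal, 510 − (102 + 106 + 104 + 98) gives (3,3) = 100.
Row 2: 84 + 118 + 112 + 106 + ? = 510, so (2,5) = 90.
Column 3 must total 510; the given cells sum to 424, so (5,3) = 86.
Row 5: 98 + 92 + 86 + 120 + ? = 510, so (5,5) = 114.
Main diagonal: 96 + 118 + 100 + 114 + ? = 510, so (4,4) = 82.
Row 4 needs 510; the known cells sum to 384, so (4,5) = 126.
Column 4 needs 510; the known cells sum to 416, so (3,4) = 94.
From column 5, 510 − (102 + 90 + 126 + 114) gives (3,5) = 78.

96 80 124 108 102 / 84 118 112 106 90 / 122 116 100 94 78 / 110 104 88 82 126 / 98 92 86 120 114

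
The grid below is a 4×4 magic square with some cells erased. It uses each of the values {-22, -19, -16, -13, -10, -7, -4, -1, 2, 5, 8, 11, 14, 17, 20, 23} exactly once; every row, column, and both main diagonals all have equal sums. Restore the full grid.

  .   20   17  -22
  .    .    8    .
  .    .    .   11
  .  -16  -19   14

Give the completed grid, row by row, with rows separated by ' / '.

-13 20 17 -22 / -10 5 8 -1 / 2 -7 -4 11 / 23 -16 -19 14

The 16 entries sum to 8, so each line sums to 8/4 = 2.
Using row 1: 20 + 17 + (-22) + ? → (1,1) = 2 − 15 = -13.
Row 4 must total 2; the given cells sum to -21, so (4,1) = 23.
From column 3, 2 − (17 + 8 + (-19)) gives (3,3) = -4.
Column 4 must total 2; the given cells sum to 3, so (2,4) = -1.
Main diagonal needs 2; the known cells sum to -3, so (2,2) = 5.
The remaining cell in anti-diagonal is (3,2) = 2 − 9 = -7.
Row 2: 5 + 8 + (-1) + ? = 2, so (2,1) = -10.
Using row 3: -7 + (-4) + 11 + ? → (3,1) = 2 − 0 = 2.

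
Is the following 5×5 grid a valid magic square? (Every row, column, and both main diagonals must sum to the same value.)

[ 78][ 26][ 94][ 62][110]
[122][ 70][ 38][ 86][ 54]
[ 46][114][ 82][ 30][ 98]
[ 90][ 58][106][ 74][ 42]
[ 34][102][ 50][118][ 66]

Row 1: 78 + 26 + 94 + 62 + 110 = 370.
Row 2: 122 + 70 + 38 + 86 + 54 = 370.
Row 3: 46 + 114 + 82 + 30 + 98 = 370.
Row 4: 90 + 58 + 106 + 74 + 42 = 370.
Row 5: 34 + 102 + 50 + 118 + 66 = 370.
Column 1: 78 + 122 + 46 + 90 + 34 = 370.
Column 2: 26 + 70 + 114 + 58 + 102 = 370.
Column 3: 94 + 38 + 82 + 106 + 50 = 370.
Column 4: 62 + 86 + 30 + 74 + 118 = 370.
Column 5: 110 + 54 + 98 + 42 + 66 = 370.
Main diagonal: 78 + 70 + 82 + 74 + 66 = 370.
Anti-diagonal: 110 + 86 + 82 + 58 + 34 = 370.
All lines sum to 370.

Yes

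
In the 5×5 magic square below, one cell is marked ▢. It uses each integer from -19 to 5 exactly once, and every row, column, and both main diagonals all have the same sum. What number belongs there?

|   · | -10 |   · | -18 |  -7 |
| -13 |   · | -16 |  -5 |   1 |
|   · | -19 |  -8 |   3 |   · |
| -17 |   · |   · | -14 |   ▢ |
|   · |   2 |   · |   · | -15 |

-3

The entries are -19 through 5, which sum to -175, so each line sums to -175/5 = -35.
Row 2 needs -35; the known cells sum to -33, so (2,2) = -2.
Column 2 must total -35; the given cells sum to -29, so (4,2) = -6.
Column 4 needs -35; the known cells sum to -34, so (5,4) = -1.
Main diagonal: -2 + (-8) + (-14) + (-15) + ? = -35, so (1,1) = 4.
The remaining cell in anti-diagonal is (5,1) = -35 − (-26) = -9.
The remaining cell in row 1 is (1,3) = -35 − (-31) = -4.
Using row 5: -9 + 2 + (-1) + (-15) + ? → (5,3) = -35 − (-23) = -12.
Using column 1: 4 + (-13) + (-17) + (-9) + ? → (3,1) = -35 − (-35) = 0.
From column 3, -35 − (-4 + (-16) + (-8) + (-12)) gives (4,3) = 5.
The remaining cell in row 3 is (3,5) = -35 − (-24) = -11.
Row 4: -17 + (-6) + 5 + (-14) + ? = -35, so (4,5) = -3.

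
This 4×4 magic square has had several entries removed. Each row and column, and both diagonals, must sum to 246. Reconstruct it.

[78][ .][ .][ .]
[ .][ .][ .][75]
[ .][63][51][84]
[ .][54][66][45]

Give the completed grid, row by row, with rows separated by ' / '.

78 57 69 42 / 39 72 60 75 / 48 63 51 84 / 81 54 66 45

Row 3 needs 246; the known cells sum to 198, so (3,1) = 48.
Row 4: 54 + 66 + 45 + ? = 246, so (4,1) = 81.
Using column 1: 78 + 48 + 81 + ? → (2,1) = 246 − 207 = 39.
Column 4 must total 246; the given cells sum to 204, so (1,4) = 42.
The remaining cell in main diagonal is (2,2) = 246 − 174 = 72.
Anti-diagonal must total 246; the given cells sum to 186, so (2,3) = 60.
Using column 2: 72 + 63 + 54 + ? → (1,2) = 246 − 189 = 57.
Column 3 needs 246; the known cells sum to 177, so (1,3) = 69.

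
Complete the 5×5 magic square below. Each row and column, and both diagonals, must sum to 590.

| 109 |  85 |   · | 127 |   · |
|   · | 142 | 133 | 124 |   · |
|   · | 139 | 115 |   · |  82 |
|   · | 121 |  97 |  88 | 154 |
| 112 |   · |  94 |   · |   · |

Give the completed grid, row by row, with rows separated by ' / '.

Row 4 needs 590; the known cells sum to 460, so (4,1) = 130.
Column 2: 85 + 142 + 139 + 121 + ? = 590, so (5,2) = 103.
Using column 3: 133 + 115 + 97 + 94 + ? → (1,3) = 590 − 439 = 151.
From main diagonal, 590 − (109 + 142 + 115 + 88) gives (5,5) = 136.
Anti-diagonal: 124 + 115 + 121 + 112 + ? = 590, so (1,5) = 118.
Row 5: 112 + 103 + 94 + 136 + ? = 590, so (5,4) = 145.
Using column 4: 127 + 124 + 88 + 145 + ? → (3,4) = 590 − 484 = 106.
Column 5: 118 + 82 + 154 + 136 + ? = 590, so (2,5) = 100.
Using row 2: 142 + 133 + 124 + 100 + ? → (2,1) = 590 − 499 = 91.
The remaining cell in row 3 is (3,1) = 590 − 442 = 148.

109 85 151 127 118 / 91 142 133 124 100 / 148 139 115 106 82 / 130 121 97 88 154 / 112 103 94 145 136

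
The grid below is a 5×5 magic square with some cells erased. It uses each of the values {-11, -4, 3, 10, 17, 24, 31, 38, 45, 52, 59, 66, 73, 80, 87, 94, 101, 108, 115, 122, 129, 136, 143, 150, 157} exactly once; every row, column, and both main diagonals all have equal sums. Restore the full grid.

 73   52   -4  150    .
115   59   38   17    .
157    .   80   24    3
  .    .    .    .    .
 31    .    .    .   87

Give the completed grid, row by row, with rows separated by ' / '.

73 52 -4 150 94 / 115 59 38 17 136 / 157 101 80 24 3 / -11 143 122 66 45 / 31 10 129 108 87

The 25 entries sum to 1825, so each line sums to 1825/5 = 365.
Using row 1: 73 + 52 + (-4) + 150 + ? → (1,5) = 365 − 271 = 94.
Row 2 needs 365; the known cells sum to 229, so (2,5) = 136.
Row 3 needs 365; the known cells sum to 264, so (3,2) = 101.
Column 1: 73 + 115 + 157 + 31 + ? = 365, so (4,1) = -11.
Column 5 must total 365; the given cells sum to 320, so (4,5) = 45.
The remaining cell in main diagonal is (4,4) = 365 − 299 = 66.
Using anti-diagonal: 94 + 17 + 80 + 31 + ? → (4,2) = 365 − 222 = 143.
The remaining cell in row 4 is (4,3) = 365 − 243 = 122.
Column 2 needs 365; the known cells sum to 355, so (5,2) = 10.
Column 3 must total 365; the given cells sum to 236, so (5,3) = 129.
Column 4 must total 365; the given cells sum to 257, so (5,4) = 108.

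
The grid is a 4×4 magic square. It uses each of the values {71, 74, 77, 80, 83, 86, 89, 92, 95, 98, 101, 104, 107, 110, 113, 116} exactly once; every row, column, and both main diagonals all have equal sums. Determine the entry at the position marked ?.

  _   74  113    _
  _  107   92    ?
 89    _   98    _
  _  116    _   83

80

The 16 entries sum to 1496, so each line sums to 1496/4 = 374.
The remaining cell in column 2 is (3,2) = 374 − 297 = 77.
Column 3 must total 374; the given cells sum to 303, so (4,3) = 71.
The remaining cell in main diagonal is (1,1) = 374 − 288 = 86.
Using row 1: 86 + 74 + 113 + ? → (1,4) = 374 − 273 = 101.
The remaining cell in row 3 is (3,4) = 374 − 264 = 110.
Row 4 needs 374; the known cells sum to 270, so (4,1) = 104.
Column 1: 86 + 89 + 104 + ? = 374, so (2,1) = 95.
Using column 4: 101 + 110 + 83 + ? → (2,4) = 374 − 294 = 80.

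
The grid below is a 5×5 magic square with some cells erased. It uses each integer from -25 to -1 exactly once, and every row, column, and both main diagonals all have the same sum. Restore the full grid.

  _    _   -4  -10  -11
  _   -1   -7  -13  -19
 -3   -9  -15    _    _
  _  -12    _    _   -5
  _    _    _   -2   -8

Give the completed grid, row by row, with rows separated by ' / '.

The entries are -25 through -1, which sum to -325, so each line sums to -325/5 = -65.
Using row 2: -1 + (-7) + (-13) + (-19) + ? → (2,1) = -65 − (-40) = -25.
Column 5 must total -65; the given cells sum to -43, so (3,5) = -22.
From anti-diagonal, -65 − (-11 + (-13) + (-15) + (-12)) gives (5,1) = -14.
Row 3 needs -65; the known cells sum to -49, so (3,4) = -16.
Using column 4: -10 + (-13) + (-16) + (-2) + ? → (4,4) = -65 − (-41) = -24.
Main diagonal must total -65; the given cells sum to -48, so (1,1) = -17.
Row 1 must total -65; the given cells sum to -42, so (1,2) = -23.
Column 1: -17 + (-25) + (-3) + (-14) + ? = -65, so (4,1) = -6.
Column 2 must total -65; the given cells sum to -45, so (5,2) = -20.
Using row 4: -6 + (-12) + (-24) + (-5) + ? → (4,3) = -65 − (-47) = -18.
Row 5 needs -65; the known cells sum to -44, so (5,3) = -21.

-17 -23 -4 -10 -11 / -25 -1 -7 -13 -19 / -3 -9 -15 -16 -22 / -6 -12 -18 -24 -5 / -14 -20 -21 -2 -8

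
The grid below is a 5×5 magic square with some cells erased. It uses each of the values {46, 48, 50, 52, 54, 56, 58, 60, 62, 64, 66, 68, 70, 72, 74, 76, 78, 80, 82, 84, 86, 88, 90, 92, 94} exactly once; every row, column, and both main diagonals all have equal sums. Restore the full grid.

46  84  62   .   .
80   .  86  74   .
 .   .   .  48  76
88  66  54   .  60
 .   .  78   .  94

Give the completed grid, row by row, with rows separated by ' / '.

The 25 entries sum to 1750, so each line sums to 1750/5 = 350.
Using row 4: 88 + 66 + 54 + 60 + ? → (4,4) = 350 − 268 = 82.
Column 3 must total 350; the given cells sum to 280, so (3,3) = 70.
Main diagonal must total 350; the given cells sum to 292, so (2,2) = 58.
From row 2, 350 − (80 + 58 + 86 + 74) gives (2,5) = 52.
Column 5 needs 350; the known cells sum to 282, so (1,5) = 68.
Using anti-diagonal: 68 + 74 + 70 + 66 + ? → (5,1) = 350 − 278 = 72.
From row 1, 350 − (46 + 84 + 62 + 68) gives (1,4) = 90.
Column 1: 46 + 80 + 88 + 72 + ? = 350, so (3,1) = 64.
Column 4 needs 350; the known cells sum to 294, so (5,4) = 56.
Row 3 must total 350; the given cells sum to 258, so (3,2) = 92.
Row 5: 72 + 78 + 56 + 94 + ? = 350, so (5,2) = 50.

46 84 62 90 68 / 80 58 86 74 52 / 64 92 70 48 76 / 88 66 54 82 60 / 72 50 78 56 94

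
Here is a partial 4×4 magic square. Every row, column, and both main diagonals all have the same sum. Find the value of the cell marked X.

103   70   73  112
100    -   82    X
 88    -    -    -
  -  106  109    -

91

Row 1 is complete and sums to 358; that is the magic constant.
Column 1 must total 358; the given cells sum to 291, so (4,1) = 67.
Column 3 must total 358; the given cells sum to 264, so (3,3) = 94.
The remaining cell in anti-diagonal is (3,2) = 358 − 261 = 97.
The remaining cell in row 3 is (3,4) = 358 − 279 = 79.
Using row 4: 67 + 106 + 109 + ? → (4,4) = 358 − 282 = 76.
The remaining cell in column 2 is (2,2) = 358 − 273 = 85.
Using column 4: 112 + 79 + 76 + ? → (2,4) = 358 − 267 = 91.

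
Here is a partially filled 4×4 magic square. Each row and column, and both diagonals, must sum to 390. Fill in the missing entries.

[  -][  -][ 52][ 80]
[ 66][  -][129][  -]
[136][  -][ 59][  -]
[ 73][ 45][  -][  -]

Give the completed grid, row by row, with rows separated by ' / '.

115 143 52 80 / 66 94 129 101 / 136 108 59 87 / 73 45 150 122

Column 1 must total 390; the given cells sum to 275, so (1,1) = 115.
From column 3, 390 − (52 + 129 + 59) gives (4,3) = 150.
Anti-diagonal: 80 + 129 + 73 + ? = 390, so (3,2) = 108.
The remaining cell in row 1 is (1,2) = 390 − 247 = 143.
Row 3 must total 390; the given cells sum to 303, so (3,4) = 87.
Using row 4: 73 + 45 + 150 + ? → (4,4) = 390 − 268 = 122.
From column 2, 390 − (143 + 108 + 45) gives (2,2) = 94.
Column 4 needs 390; the known cells sum to 289, so (2,4) = 101.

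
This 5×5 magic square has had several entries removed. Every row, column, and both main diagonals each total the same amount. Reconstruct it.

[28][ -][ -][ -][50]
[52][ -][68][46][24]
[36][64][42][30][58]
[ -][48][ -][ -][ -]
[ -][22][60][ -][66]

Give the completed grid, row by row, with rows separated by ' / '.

28 56 34 62 50 / 52 40 68 46 24 / 36 64 42 30 58 / 70 48 26 54 32 / 44 22 60 38 66

Row 3 is already complete: 36 + 64 + 42 + 30 + 58 = 230, so that is the magic constant.
Row 2 needs 230; the known cells sum to 190, so (2,2) = 40.
Column 2 must total 230; the given cells sum to 174, so (1,2) = 56.
From column 5, 230 − (50 + 24 + 58 + 66) gives (4,5) = 32.
Using main diagonal: 28 + 40 + 42 + 66 + ? → (4,4) = 230 − 176 = 54.
Anti-diagonal needs 230; the known cells sum to 186, so (5,1) = 44.
Row 5 must total 230; the given cells sum to 192, so (5,4) = 38.
From column 1, 230 − (28 + 52 + 36 + 44) gives (4,1) = 70.
From column 4, 230 − (46 + 30 + 54 + 38) gives (1,4) = 62.
Using row 1: 28 + 56 + 62 + 50 + ? → (1,3) = 230 − 196 = 34.
Row 4 needs 230; the known cells sum to 204, so (4,3) = 26.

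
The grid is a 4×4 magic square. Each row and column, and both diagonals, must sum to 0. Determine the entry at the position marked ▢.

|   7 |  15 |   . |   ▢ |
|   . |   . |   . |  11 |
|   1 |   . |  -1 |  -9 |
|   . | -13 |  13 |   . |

-7

From row 3, 0 − (1 + (-1) + (-9)) gives (3,2) = 9.
Column 2: 15 + 9 + (-13) + ? = 0, so (2,2) = -11.
Using main diagonal: 7 + (-11) + (-1) + ? → (4,4) = 0 − (-5) = 5.
The remaining cell in row 4 is (4,1) = 0 − 5 = -5.
From column 1, 0 − (7 + 1 + (-5)) gives (2,1) = -3.
Column 4 must total 0; the given cells sum to 7, so (1,4) = -7.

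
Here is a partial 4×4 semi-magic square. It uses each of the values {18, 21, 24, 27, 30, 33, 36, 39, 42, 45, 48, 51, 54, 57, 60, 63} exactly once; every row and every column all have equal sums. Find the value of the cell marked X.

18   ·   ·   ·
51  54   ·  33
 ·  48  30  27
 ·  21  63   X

The 16 entries sum to 648, so each line sums to 648/4 = 162.
From row 2, 162 − (51 + 54 + 33) gives (2,3) = 24.
From row 3, 162 − (48 + 30 + 27) gives (3,1) = 57.
Column 1 needs 162; the known cells sum to 126, so (4,1) = 36.
Using column 2: 54 + 48 + 21 + ? → (1,2) = 162 − 123 = 39.
Column 3 needs 162; the known cells sum to 117, so (1,3) = 45.
Using row 1: 18 + 39 + 45 + ? → (1,4) = 162 − 102 = 60.
From row 4, 162 − (36 + 21 + 63) gives (4,4) = 42.

42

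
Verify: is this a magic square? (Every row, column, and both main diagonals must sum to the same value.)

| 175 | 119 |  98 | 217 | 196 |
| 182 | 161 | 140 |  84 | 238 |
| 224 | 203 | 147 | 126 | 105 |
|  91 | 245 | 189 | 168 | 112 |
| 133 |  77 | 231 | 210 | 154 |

Row 1: 175 + 119 + 98 + 217 + 196 = 805.
Row 2: 182 + 161 + 140 + 84 + 238 = 805.
Row 3: 224 + 203 + 147 + 126 + 105 = 805.
Row 4: 91 + 245 + 189 + 168 + 112 = 805.
Row 5: 133 + 77 + 231 + 210 + 154 = 805.
Column 1: 175 + 182 + 224 + 91 + 133 = 805.
Column 2: 119 + 161 + 203 + 245 + 77 = 805.
Column 3: 98 + 140 + 147 + 189 + 231 = 805.
Column 4: 217 + 84 + 126 + 168 + 210 = 805.
Column 5: 196 + 238 + 105 + 112 + 154 = 805.
Main diagonal: 175 + 161 + 147 + 168 + 154 = 805.
Anti-diagonal: 196 + 84 + 147 + 245 + 133 = 805.
All lines sum to 805.

Yes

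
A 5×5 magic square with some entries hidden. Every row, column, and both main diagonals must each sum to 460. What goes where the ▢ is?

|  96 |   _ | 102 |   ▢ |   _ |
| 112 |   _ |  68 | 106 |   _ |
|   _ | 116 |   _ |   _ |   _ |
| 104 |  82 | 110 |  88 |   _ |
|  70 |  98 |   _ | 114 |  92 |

80

Row 4 needs 460; the known cells sum to 384, so (4,5) = 76.
From row 5, 460 − (70 + 98 + 114 + 92) gives (5,3) = 86.
Using column 1: 96 + 112 + 104 + 70 + ? → (3,1) = 460 − 382 = 78.
The remaining cell in column 3 is (3,3) = 460 − 366 = 94.
The remaining cell in main diagonal is (2,2) = 460 − 370 = 90.
Anti-diagonal must total 460; the given cells sum to 352, so (1,5) = 108.
Row 2 needs 460; the known cells sum to 376, so (2,5) = 84.
Column 2: 90 + 116 + 82 + 98 + ? = 460, so (1,2) = 74.
Column 5: 108 + 84 + 76 + 92 + ? = 460, so (3,5) = 100.
Row 1: 96 + 74 + 102 + 108 + ? = 460, so (1,4) = 80.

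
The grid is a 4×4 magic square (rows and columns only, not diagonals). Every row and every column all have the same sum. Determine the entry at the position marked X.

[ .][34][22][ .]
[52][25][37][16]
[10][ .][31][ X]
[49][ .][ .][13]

Row 2 is complete and sums to 130; that is the magic constant.
Column 1 must total 130; the given cells sum to 111, so (1,1) = 19.
Column 3: 22 + 37 + 31 + ? = 130, so (4,3) = 40.
The remaining cell in row 1 is (1,4) = 130 − 75 = 55.
Using row 4: 49 + 40 + 13 + ? → (4,2) = 130 − 102 = 28.
From column 2, 130 − (34 + 25 + 28) gives (3,2) = 43.
Using column 4: 55 + 16 + 13 + ? → (3,4) = 130 − 84 = 46.

46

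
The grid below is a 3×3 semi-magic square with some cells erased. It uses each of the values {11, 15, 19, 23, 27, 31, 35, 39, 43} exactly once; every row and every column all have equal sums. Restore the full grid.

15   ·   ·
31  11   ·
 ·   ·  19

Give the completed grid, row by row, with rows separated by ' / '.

The 9 entries sum to 243, so each line sums to 243/3 = 81.
Using row 2: 31 + 11 + ? → (2,3) = 81 − 42 = 39.
The remaining cell in column 1 is (3,1) = 81 − 46 = 35.
Using column 3: 39 + 19 + ? → (1,3) = 81 − 58 = 23.
The remaining cell in row 1 is (1,2) = 81 − 38 = 43.
From row 3, 81 − (35 + 19) gives (3,2) = 27.

15 43 23 / 31 11 39 / 35 27 19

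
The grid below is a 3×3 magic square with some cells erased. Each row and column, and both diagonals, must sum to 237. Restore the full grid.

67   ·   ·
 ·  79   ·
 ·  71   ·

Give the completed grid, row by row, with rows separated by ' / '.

From column 2, 237 − (79 + 71) gives (1,2) = 87.
Main diagonal needs 237; the known cells sum to 146, so (3,3) = 91.
Row 1 must total 237; the given cells sum to 154, so (1,3) = 83.
Row 3 needs 237; the known cells sum to 162, so (3,1) = 75.
Column 1 needs 237; the known cells sum to 142, so (2,1) = 95.
Column 3 needs 237; the known cells sum to 174, so (2,3) = 63.

67 87 83 / 95 79 63 / 75 71 91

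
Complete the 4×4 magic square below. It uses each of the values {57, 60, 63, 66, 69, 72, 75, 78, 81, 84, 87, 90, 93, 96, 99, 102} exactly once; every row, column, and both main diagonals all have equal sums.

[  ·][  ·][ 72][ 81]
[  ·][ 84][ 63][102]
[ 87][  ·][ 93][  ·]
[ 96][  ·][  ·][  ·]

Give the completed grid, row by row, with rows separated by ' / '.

The 16 entries sum to 1272, so each line sums to 1272/4 = 318.
The remaining cell in row 2 is (2,1) = 318 − 249 = 69.
The remaining cell in column 1 is (1,1) = 318 − 252 = 66.
The remaining cell in column 3 is (4,3) = 318 − 228 = 90.
Main diagonal: 66 + 84 + 93 + ? = 318, so (4,4) = 75.
From anti-diagonal, 318 − (81 + 63 + 96) gives (3,2) = 78.
Row 1 needs 318; the known cells sum to 219, so (1,2) = 99.
Row 3 must total 318; the given cells sum to 258, so (3,4) = 60.
Using row 4: 96 + 90 + 75 + ? → (4,2) = 318 − 261 = 57.

66 99 72 81 / 69 84 63 102 / 87 78 93 60 / 96 57 90 75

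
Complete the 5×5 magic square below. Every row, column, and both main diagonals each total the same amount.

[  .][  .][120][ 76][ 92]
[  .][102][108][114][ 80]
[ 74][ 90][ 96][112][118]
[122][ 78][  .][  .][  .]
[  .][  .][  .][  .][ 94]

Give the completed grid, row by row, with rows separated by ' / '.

98 104 120 76 92 / 86 102 108 114 80 / 74 90 96 112 118 / 122 78 84 100 106 / 110 116 82 88 94

Row 3 is already complete: 74 + 90 + 96 + 112 + 118 = 490, so that is the magic constant.
Row 2 must total 490; the given cells sum to 404, so (2,1) = 86.
Column 5 must total 490; the given cells sum to 384, so (4,5) = 106.
Anti-diagonal: 92 + 114 + 96 + 78 + ? = 490, so (5,1) = 110.
Column 1 needs 490; the known cells sum to 392, so (1,1) = 98.
Main diagonal must total 490; the given cells sum to 390, so (4,4) = 100.
Row 1: 98 + 120 + 76 + 92 + ? = 490, so (1,2) = 104.
From row 4, 490 − (122 + 78 + 100 + 106) gives (4,3) = 84.
The remaining cell in column 2 is (5,2) = 490 − 374 = 116.
Column 3 needs 490; the known cells sum to 408, so (5,3) = 82.
Using column 4: 76 + 114 + 112 + 100 + ? → (5,4) = 490 − 402 = 88.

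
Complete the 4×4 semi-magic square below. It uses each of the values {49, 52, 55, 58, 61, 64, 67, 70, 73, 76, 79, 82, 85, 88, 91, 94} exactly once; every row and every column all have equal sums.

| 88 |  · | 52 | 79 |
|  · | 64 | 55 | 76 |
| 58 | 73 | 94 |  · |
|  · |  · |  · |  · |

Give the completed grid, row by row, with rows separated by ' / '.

88 67 52 79 / 91 64 55 76 / 58 73 94 61 / 49 82 85 70

The 16 entries sum to 1144, so each line sums to 1144/4 = 286.
Row 1 needs 286; the known cells sum to 219, so (1,2) = 67.
Row 2: 64 + 55 + 76 + ? = 286, so (2,1) = 91.
The remaining cell in row 3 is (3,4) = 286 − 225 = 61.
Column 1: 88 + 91 + 58 + ? = 286, so (4,1) = 49.
Column 2 needs 286; the known cells sum to 204, so (4,2) = 82.
Column 3 must total 286; the given cells sum to 201, so (4,3) = 85.
The remaining cell in column 4 is (4,4) = 286 − 216 = 70.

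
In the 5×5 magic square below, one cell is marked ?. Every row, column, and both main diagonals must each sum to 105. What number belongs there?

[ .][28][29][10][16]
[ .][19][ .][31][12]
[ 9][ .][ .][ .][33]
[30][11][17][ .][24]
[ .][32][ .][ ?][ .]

14

Using row 1: 28 + 29 + 10 + 16 + ? → (1,1) = 105 − 83 = 22.
Using row 4: 30 + 11 + 17 + 24 + ? → (4,4) = 105 − 82 = 23.
Using column 2: 28 + 19 + 11 + 32 + ? → (3,2) = 105 − 90 = 15.
Column 5 needs 105; the known cells sum to 85, so (5,5) = 20.
The remaining cell in main diagonal is (3,3) = 105 − 84 = 21.
Anti-diagonal must total 105; the given cells sum to 79, so (5,1) = 26.
Row 3 must total 105; the given cells sum to 78, so (3,4) = 27.
From column 1, 105 − (22 + 9 + 30 + 26) gives (2,1) = 18.
The remaining cell in column 4 is (5,4) = 105 − 91 = 14.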